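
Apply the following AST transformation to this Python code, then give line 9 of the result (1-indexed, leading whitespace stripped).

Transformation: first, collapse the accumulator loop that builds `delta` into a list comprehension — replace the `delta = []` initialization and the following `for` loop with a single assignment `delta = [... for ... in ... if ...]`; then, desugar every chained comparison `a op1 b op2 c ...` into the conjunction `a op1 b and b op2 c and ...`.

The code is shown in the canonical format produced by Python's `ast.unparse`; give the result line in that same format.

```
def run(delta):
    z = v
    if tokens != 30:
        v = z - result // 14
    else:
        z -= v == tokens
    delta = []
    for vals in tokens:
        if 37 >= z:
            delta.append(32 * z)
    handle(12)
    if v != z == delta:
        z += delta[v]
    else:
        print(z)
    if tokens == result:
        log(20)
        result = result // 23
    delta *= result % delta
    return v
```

if v != z and z == delta:

Transformed code:
def run(delta):
    z = v
    if tokens != 30:
        v = z - result // 14
    else:
        z -= v == tokens
    delta = [32 * z for vals in tokens if 37 >= z]
    handle(12)
    if v != z and z == delta:
        z += delta[v]
    else:
        print(z)
    if tokens == result:
        log(20)
        result = result // 23
    delta *= result % delta
    return v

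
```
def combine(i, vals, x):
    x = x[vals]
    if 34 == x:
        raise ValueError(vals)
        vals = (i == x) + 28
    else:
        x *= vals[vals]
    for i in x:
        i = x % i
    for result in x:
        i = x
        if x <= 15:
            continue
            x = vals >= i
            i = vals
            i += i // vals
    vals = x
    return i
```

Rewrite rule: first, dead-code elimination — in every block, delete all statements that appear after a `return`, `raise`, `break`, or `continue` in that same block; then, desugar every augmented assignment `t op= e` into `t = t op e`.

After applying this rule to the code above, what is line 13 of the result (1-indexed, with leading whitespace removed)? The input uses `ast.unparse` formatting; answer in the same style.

Transformed code:
def combine(i, vals, x):
    x = x[vals]
    if 34 == x:
        raise ValueError(vals)
    else:
        x = x * vals[vals]
    for i in x:
        i = x % i
    for result in x:
        i = x
        if x <= 15:
            continue
    vals = x
    return i

vals = x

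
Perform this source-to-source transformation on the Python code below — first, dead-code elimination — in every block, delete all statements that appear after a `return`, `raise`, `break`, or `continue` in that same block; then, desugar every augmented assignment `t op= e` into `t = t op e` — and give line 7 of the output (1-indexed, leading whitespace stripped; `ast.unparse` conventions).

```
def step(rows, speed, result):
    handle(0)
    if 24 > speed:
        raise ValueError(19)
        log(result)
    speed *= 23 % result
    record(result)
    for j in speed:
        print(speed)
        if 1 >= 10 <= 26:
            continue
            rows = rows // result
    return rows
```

for j in speed:

Transformed code:
def step(rows, speed, result):
    handle(0)
    if 24 > speed:
        raise ValueError(19)
    speed = speed * (23 % result)
    record(result)
    for j in speed:
        print(speed)
        if 1 >= 10 <= 26:
            continue
    return rows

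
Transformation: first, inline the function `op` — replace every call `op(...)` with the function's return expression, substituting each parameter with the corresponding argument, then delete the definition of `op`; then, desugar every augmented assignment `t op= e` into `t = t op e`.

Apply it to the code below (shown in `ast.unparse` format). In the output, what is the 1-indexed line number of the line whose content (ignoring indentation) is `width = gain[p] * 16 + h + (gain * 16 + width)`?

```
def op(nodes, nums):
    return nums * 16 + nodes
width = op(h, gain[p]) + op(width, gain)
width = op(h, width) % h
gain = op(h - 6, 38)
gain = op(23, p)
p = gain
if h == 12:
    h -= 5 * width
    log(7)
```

1

Transformed code:
width = gain[p] * 16 + h + (gain * 16 + width)
width = (width * 16 + h) % h
gain = 38 * 16 + (h - 6)
gain = p * 16 + 23
p = gain
if h == 12:
    h = h - 5 * width
    log(7)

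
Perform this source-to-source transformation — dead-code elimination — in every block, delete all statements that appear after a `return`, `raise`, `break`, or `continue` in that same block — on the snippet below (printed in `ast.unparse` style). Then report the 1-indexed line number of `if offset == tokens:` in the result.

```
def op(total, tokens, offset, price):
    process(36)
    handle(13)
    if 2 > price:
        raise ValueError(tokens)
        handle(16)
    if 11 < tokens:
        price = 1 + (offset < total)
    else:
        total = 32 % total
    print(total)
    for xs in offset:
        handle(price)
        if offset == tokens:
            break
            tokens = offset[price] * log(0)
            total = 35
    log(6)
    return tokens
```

Transformed code:
def op(total, tokens, offset, price):
    process(36)
    handle(13)
    if 2 > price:
        raise ValueError(tokens)
    if 11 < tokens:
        price = 1 + (offset < total)
    else:
        total = 32 % total
    print(total)
    for xs in offset:
        handle(price)
        if offset == tokens:
            break
    log(6)
    return tokens

13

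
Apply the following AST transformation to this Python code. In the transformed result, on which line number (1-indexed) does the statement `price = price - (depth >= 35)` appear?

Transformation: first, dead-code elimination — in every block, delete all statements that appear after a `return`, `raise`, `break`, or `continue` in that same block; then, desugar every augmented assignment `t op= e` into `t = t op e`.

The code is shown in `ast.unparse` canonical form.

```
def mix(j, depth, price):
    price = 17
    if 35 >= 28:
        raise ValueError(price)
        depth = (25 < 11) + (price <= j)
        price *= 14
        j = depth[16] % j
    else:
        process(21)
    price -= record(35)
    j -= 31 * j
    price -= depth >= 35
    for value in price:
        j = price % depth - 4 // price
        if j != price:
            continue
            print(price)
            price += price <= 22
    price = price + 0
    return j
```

Transformed code:
def mix(j, depth, price):
    price = 17
    if 35 >= 28:
        raise ValueError(price)
    else:
        process(21)
    price = price - record(35)
    j = j - 31 * j
    price = price - (depth >= 35)
    for value in price:
        j = price % depth - 4 // price
        if j != price:
            continue
    price = price + 0
    return j

9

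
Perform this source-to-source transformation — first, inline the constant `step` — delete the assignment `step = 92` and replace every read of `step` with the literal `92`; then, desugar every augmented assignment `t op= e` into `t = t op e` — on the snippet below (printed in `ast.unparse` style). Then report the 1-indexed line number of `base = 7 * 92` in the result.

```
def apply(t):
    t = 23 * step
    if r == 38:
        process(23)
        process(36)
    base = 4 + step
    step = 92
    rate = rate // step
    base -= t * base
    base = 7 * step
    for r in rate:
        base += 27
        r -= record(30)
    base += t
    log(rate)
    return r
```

Transformed code:
def apply(t):
    t = 23 * 92
    if r == 38:
        process(23)
        process(36)
    base = 4 + 92
    rate = rate // 92
    base = base - t * base
    base = 7 * 92
    for r in rate:
        base = base + 27
        r = r - record(30)
    base = base + t
    log(rate)
    return r

9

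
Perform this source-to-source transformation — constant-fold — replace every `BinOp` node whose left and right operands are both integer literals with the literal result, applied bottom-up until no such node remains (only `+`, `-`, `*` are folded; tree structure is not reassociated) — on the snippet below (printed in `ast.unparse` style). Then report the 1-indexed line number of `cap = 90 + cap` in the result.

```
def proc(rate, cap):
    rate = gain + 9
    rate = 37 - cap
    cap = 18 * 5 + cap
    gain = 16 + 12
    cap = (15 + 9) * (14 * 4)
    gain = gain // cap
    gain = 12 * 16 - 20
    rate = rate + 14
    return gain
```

Transformed code:
def proc(rate, cap):
    rate = gain + 9
    rate = 37 - cap
    cap = 90 + cap
    gain = 28
    cap = 1344
    gain = gain // cap
    gain = 172
    rate = rate + 14
    return gain

4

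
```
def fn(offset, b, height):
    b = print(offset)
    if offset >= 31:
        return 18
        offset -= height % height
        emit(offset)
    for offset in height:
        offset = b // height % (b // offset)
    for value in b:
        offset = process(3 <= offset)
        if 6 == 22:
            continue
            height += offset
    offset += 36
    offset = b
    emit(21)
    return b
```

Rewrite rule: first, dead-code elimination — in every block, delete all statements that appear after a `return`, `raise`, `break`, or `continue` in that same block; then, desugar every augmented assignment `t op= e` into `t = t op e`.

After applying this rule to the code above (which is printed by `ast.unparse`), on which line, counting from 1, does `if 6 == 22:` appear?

Transformed code:
def fn(offset, b, height):
    b = print(offset)
    if offset >= 31:
        return 18
    for offset in height:
        offset = b // height % (b // offset)
    for value in b:
        offset = process(3 <= offset)
        if 6 == 22:
            continue
    offset = offset + 36
    offset = b
    emit(21)
    return b

9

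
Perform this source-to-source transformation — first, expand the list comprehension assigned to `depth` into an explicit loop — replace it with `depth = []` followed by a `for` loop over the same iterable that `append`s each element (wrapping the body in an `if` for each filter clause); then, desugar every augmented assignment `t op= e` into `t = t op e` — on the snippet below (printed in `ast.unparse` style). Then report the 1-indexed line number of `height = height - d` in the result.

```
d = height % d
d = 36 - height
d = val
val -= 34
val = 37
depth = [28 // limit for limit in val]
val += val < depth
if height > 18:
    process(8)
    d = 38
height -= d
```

Transformed code:
d = height % d
d = 36 - height
d = val
val = val - 34
val = 37
depth = []
for limit in val:
    depth.append(28 // limit)
val = val + (val < depth)
if height > 18:
    process(8)
    d = 38
height = height - d

13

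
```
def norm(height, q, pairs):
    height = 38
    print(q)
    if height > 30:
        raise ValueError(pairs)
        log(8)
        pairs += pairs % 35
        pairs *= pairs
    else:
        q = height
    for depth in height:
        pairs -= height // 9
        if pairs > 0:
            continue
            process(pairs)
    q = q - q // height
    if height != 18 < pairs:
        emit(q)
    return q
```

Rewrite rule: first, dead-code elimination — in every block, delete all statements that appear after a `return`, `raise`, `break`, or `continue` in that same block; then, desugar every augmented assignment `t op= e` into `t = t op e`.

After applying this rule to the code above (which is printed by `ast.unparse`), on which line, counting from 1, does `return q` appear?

Transformed code:
def norm(height, q, pairs):
    height = 38
    print(q)
    if height > 30:
        raise ValueError(pairs)
    else:
        q = height
    for depth in height:
        pairs = pairs - height // 9
        if pairs > 0:
            continue
    q = q - q // height
    if height != 18 < pairs:
        emit(q)
    return q

15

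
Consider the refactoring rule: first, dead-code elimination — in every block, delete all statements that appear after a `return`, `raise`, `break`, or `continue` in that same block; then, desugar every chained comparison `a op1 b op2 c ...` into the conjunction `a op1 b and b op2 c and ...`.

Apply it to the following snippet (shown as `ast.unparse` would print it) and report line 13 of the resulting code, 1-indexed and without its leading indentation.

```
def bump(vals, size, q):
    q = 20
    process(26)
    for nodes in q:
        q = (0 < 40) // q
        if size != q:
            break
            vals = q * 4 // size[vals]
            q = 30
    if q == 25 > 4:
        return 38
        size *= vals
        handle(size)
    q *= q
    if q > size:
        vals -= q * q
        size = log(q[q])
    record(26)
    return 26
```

size = log(q[q])

Transformed code:
def bump(vals, size, q):
    q = 20
    process(26)
    for nodes in q:
        q = (0 < 40) // q
        if size != q:
            break
    if q == 25 and 25 > 4:
        return 38
    q *= q
    if q > size:
        vals -= q * q
        size = log(q[q])
    record(26)
    return 26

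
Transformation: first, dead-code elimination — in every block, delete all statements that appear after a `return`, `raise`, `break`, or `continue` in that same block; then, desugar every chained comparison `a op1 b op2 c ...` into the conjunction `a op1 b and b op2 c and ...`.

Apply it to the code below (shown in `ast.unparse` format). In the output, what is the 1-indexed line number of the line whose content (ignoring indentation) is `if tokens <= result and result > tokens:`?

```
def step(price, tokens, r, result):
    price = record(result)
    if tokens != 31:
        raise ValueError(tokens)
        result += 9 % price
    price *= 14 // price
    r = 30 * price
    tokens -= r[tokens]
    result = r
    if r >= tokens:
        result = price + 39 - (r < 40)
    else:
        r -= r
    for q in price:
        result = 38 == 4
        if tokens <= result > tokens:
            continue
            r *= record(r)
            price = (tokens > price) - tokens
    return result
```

15

Transformed code:
def step(price, tokens, r, result):
    price = record(result)
    if tokens != 31:
        raise ValueError(tokens)
    price *= 14 // price
    r = 30 * price
    tokens -= r[tokens]
    result = r
    if r >= tokens:
        result = price + 39 - (r < 40)
    else:
        r -= r
    for q in price:
        result = 38 == 4
        if tokens <= result and result > tokens:
            continue
    return result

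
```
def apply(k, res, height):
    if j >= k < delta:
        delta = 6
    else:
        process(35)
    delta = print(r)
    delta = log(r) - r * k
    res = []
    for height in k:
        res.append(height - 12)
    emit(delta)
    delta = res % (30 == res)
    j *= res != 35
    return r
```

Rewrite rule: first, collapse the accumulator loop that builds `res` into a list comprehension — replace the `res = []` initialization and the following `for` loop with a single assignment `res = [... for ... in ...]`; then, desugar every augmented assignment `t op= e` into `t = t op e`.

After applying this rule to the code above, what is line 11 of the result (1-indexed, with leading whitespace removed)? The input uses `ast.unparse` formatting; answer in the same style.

j = j * (res != 35)

Transformed code:
def apply(k, res, height):
    if j >= k < delta:
        delta = 6
    else:
        process(35)
    delta = print(r)
    delta = log(r) - r * k
    res = [height - 12 for height in k]
    emit(delta)
    delta = res % (30 == res)
    j = j * (res != 35)
    return r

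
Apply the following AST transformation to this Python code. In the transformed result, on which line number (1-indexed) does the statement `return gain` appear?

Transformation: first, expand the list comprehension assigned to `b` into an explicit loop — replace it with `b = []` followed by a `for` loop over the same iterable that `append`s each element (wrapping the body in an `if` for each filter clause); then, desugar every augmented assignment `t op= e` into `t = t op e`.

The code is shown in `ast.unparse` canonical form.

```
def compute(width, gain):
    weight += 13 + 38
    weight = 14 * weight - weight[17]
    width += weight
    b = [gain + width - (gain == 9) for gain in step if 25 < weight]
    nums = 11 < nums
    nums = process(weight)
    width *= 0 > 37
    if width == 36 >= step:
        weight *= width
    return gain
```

Transformed code:
def compute(width, gain):
    weight = weight + (13 + 38)
    weight = 14 * weight - weight[17]
    width = width + weight
    b = []
    for gain in step:
        if 25 < weight:
            b.append(gain + width - (gain == 9))
    nums = 11 < nums
    nums = process(weight)
    width = width * (0 > 37)
    if width == 36 >= step:
        weight = weight * width
    return gain

14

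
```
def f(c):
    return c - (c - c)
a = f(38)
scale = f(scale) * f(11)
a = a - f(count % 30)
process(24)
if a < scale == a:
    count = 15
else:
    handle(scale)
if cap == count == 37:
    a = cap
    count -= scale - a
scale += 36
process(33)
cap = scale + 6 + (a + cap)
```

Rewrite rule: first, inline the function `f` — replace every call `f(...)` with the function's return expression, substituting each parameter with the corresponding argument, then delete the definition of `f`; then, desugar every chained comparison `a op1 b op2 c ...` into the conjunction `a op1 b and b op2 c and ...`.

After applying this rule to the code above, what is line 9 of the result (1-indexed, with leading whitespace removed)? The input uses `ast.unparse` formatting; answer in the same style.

Transformed code:
a = 38 - (38 - 38)
scale = (scale - (scale - scale)) * (11 - (11 - 11))
a = a - (count % 30 - (count % 30 - count % 30))
process(24)
if a < scale and scale == a:
    count = 15
else:
    handle(scale)
if cap == count and count == 37:
    a = cap
    count -= scale - a
scale += 36
process(33)
cap = scale + 6 + (a + cap)

if cap == count and count == 37:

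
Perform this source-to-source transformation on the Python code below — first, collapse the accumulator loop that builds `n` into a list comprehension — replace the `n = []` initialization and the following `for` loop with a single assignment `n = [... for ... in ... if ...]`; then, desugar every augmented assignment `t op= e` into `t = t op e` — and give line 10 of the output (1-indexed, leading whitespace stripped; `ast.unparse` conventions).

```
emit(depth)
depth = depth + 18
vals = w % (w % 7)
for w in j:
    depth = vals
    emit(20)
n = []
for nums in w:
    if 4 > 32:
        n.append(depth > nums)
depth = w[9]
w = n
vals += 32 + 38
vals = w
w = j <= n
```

vals = vals + (32 + 38)

Transformed code:
emit(depth)
depth = depth + 18
vals = w % (w % 7)
for w in j:
    depth = vals
    emit(20)
n = [depth > nums for nums in w if 4 > 32]
depth = w[9]
w = n
vals = vals + (32 + 38)
vals = w
w = j <= n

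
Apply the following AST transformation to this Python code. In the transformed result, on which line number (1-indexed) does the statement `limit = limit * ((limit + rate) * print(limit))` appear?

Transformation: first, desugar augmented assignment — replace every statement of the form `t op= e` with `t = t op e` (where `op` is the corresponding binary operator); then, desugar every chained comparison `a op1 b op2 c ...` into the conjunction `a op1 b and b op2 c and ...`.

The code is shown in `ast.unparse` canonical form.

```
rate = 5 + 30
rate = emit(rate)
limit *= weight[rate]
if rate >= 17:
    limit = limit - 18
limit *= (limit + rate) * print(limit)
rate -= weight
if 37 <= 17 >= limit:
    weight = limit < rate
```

Transformed code:
rate = 5 + 30
rate = emit(rate)
limit = limit * weight[rate]
if rate >= 17:
    limit = limit - 18
limit = limit * ((limit + rate) * print(limit))
rate = rate - weight
if 37 <= 17 and 17 >= limit:
    weight = limit < rate

6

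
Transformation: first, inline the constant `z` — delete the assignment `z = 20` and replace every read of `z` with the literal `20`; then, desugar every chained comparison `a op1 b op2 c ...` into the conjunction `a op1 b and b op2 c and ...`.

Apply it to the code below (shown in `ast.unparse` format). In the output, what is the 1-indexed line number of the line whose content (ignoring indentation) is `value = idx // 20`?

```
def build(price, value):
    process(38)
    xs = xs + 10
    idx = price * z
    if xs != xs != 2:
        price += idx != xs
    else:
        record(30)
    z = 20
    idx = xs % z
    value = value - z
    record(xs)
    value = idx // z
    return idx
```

12

Transformed code:
def build(price, value):
    process(38)
    xs = xs + 10
    idx = price * 20
    if xs != xs and xs != 2:
        price += idx != xs
    else:
        record(30)
    idx = xs % 20
    value = value - 20
    record(xs)
    value = idx // 20
    return idx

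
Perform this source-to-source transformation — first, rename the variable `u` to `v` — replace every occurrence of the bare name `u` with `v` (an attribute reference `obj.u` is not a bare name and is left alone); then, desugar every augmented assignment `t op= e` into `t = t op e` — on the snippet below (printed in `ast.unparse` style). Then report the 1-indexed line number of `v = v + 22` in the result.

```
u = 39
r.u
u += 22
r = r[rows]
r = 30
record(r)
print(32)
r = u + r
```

Transformed code:
v = 39
r.u
v = v + 22
r = r[rows]
r = 30
record(r)
print(32)
r = v + r

3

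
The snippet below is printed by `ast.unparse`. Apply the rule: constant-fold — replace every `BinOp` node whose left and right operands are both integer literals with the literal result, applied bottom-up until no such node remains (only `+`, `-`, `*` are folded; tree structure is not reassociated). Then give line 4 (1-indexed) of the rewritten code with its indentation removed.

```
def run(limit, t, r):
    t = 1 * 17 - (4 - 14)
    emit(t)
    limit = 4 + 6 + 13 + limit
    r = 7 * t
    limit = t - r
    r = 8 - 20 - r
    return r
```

limit = 23 + limit

Transformed code:
def run(limit, t, r):
    t = 27
    emit(t)
    limit = 23 + limit
    r = 7 * t
    limit = t - r
    r = -12 - r
    return r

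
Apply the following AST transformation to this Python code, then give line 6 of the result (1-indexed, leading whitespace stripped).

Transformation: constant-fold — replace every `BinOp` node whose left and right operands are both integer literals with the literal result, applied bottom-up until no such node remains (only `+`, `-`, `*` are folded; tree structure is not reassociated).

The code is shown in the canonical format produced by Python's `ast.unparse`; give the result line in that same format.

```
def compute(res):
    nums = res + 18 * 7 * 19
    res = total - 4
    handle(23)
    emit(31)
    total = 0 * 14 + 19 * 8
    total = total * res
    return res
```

total = 152

Transformed code:
def compute(res):
    nums = res + 2394
    res = total - 4
    handle(23)
    emit(31)
    total = 152
    total = total * res
    return res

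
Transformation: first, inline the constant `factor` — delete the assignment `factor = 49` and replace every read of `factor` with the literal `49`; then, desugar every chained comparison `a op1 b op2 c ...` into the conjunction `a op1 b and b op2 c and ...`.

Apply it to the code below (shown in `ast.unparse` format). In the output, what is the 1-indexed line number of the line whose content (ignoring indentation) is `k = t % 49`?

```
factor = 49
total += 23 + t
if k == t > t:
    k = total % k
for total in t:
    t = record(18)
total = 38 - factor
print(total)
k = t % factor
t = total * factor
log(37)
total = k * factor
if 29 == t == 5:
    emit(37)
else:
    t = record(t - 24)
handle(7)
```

Transformed code:
total += 23 + t
if k == t and t > t:
    k = total % k
for total in t:
    t = record(18)
total = 38 - 49
print(total)
k = t % 49
t = total * 49
log(37)
total = k * 49
if 29 == t and t == 5:
    emit(37)
else:
    t = record(t - 24)
handle(7)

8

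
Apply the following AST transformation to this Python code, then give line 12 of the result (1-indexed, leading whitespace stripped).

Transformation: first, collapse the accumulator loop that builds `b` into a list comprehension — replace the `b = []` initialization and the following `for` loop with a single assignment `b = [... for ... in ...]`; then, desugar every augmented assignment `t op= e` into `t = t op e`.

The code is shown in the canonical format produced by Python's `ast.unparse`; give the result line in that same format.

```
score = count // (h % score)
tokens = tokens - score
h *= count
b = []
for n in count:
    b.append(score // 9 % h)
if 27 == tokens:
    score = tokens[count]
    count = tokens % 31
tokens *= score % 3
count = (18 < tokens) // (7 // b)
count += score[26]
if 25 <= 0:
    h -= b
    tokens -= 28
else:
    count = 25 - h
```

h = h - b

Transformed code:
score = count // (h % score)
tokens = tokens - score
h = h * count
b = [score // 9 % h for n in count]
if 27 == tokens:
    score = tokens[count]
    count = tokens % 31
tokens = tokens * (score % 3)
count = (18 < tokens) // (7 // b)
count = count + score[26]
if 25 <= 0:
    h = h - b
    tokens = tokens - 28
else:
    count = 25 - h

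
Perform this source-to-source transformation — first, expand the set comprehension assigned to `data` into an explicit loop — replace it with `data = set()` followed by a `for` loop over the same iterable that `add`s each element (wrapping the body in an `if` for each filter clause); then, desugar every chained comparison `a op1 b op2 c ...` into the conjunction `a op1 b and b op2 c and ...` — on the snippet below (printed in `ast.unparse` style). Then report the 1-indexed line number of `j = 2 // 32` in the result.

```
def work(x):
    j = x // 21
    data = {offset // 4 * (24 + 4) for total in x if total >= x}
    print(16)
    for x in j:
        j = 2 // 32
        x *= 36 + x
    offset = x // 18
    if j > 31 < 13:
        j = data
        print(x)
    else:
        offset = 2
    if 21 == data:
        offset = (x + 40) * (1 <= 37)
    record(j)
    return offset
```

Transformed code:
def work(x):
    j = x // 21
    data = set()
    for total in x:
        if total >= x:
            data.add(offset // 4 * (24 + 4))
    print(16)
    for x in j:
        j = 2 // 32
        x *= 36 + x
    offset = x // 18
    if j > 31 and 31 < 13:
        j = data
        print(x)
    else:
        offset = 2
    if 21 == data:
        offset = (x + 40) * (1 <= 37)
    record(j)
    return offset

9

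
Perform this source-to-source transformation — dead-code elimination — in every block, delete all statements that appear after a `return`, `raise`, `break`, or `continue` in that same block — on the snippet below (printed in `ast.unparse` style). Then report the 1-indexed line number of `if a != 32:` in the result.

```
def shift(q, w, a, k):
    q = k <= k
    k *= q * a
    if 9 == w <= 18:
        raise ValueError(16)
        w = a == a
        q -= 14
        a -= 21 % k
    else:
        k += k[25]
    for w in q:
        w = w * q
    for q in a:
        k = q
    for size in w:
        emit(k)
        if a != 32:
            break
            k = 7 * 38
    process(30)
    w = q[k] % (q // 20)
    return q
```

Transformed code:
def shift(q, w, a, k):
    q = k <= k
    k *= q * a
    if 9 == w <= 18:
        raise ValueError(16)
    else:
        k += k[25]
    for w in q:
        w = w * q
    for q in a:
        k = q
    for size in w:
        emit(k)
        if a != 32:
            break
    process(30)
    w = q[k] % (q // 20)
    return q

14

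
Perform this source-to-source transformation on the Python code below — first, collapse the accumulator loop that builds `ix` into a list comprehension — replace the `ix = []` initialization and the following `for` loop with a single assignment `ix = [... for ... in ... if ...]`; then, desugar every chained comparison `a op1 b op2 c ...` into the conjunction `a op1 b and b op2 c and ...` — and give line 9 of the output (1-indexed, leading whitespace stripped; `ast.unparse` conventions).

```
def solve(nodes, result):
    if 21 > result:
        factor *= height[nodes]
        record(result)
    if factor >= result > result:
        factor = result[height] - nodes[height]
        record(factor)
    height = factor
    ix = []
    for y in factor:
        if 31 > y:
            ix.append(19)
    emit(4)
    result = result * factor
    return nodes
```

Transformed code:
def solve(nodes, result):
    if 21 > result:
        factor *= height[nodes]
        record(result)
    if factor >= result and result > result:
        factor = result[height] - nodes[height]
        record(factor)
    height = factor
    ix = [19 for y in factor if 31 > y]
    emit(4)
    result = result * factor
    return nodes

ix = [19 for y in factor if 31 > y]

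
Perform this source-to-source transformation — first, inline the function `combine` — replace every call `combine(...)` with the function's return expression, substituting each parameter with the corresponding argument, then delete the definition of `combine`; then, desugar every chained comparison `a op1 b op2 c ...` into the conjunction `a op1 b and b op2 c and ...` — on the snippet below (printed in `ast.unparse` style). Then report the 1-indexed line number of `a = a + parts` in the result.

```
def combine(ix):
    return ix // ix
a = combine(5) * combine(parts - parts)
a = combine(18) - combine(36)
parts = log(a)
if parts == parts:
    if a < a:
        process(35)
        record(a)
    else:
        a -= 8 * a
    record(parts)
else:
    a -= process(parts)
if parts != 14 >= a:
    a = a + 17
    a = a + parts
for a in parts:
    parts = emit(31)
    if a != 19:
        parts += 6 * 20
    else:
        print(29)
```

Transformed code:
a = 5 // 5 * ((parts - parts) // (parts - parts))
a = 18 // 18 - 36 // 36
parts = log(a)
if parts == parts:
    if a < a:
        process(35)
        record(a)
    else:
        a -= 8 * a
    record(parts)
else:
    a -= process(parts)
if parts != 14 and 14 >= a:
    a = a + 17
    a = a + parts
for a in parts:
    parts = emit(31)
    if a != 19:
        parts += 6 * 20
    else:
        print(29)

15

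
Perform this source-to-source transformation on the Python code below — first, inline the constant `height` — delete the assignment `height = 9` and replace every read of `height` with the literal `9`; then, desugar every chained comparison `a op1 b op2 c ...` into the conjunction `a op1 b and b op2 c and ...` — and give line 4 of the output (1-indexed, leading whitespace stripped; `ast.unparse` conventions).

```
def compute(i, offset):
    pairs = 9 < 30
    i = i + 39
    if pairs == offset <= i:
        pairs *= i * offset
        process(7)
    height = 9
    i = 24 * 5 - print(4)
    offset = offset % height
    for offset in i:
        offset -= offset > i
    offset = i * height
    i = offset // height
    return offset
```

Transformed code:
def compute(i, offset):
    pairs = 9 < 30
    i = i + 39
    if pairs == offset and offset <= i:
        pairs *= i * offset
        process(7)
    i = 24 * 5 - print(4)
    offset = offset % 9
    for offset in i:
        offset -= offset > i
    offset = i * 9
    i = offset // 9
    return offset

if pairs == offset and offset <= i:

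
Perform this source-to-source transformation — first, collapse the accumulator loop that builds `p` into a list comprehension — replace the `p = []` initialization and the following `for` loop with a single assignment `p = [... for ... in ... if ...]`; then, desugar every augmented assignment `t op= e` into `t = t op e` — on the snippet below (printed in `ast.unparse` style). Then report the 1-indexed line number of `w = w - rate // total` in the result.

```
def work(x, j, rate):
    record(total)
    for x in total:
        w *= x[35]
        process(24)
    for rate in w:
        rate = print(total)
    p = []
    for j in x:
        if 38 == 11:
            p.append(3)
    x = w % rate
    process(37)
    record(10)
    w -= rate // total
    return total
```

12

Transformed code:
def work(x, j, rate):
    record(total)
    for x in total:
        w = w * x[35]
        process(24)
    for rate in w:
        rate = print(total)
    p = [3 for j in x if 38 == 11]
    x = w % rate
    process(37)
    record(10)
    w = w - rate // total
    return total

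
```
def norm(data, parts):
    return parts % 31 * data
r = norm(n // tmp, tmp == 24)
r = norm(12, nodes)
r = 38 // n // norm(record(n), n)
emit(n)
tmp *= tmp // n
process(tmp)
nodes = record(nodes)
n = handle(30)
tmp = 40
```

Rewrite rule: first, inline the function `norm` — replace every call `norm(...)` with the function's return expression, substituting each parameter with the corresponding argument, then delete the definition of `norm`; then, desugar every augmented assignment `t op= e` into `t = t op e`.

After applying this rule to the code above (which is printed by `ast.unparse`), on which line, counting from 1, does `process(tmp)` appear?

6

Transformed code:
r = (tmp == 24) % 31 * (n // tmp)
r = nodes % 31 * 12
r = 38 // n // (n % 31 * record(n))
emit(n)
tmp = tmp * (tmp // n)
process(tmp)
nodes = record(nodes)
n = handle(30)
tmp = 40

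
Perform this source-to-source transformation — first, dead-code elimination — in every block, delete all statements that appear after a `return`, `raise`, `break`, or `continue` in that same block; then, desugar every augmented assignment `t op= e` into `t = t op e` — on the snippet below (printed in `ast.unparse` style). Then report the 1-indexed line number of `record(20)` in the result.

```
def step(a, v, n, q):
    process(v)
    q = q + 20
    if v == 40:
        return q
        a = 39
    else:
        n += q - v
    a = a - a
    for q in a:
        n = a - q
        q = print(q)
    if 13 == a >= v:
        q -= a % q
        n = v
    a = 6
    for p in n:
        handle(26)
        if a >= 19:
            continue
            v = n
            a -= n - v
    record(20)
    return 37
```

Transformed code:
def step(a, v, n, q):
    process(v)
    q = q + 20
    if v == 40:
        return q
    else:
        n = n + (q - v)
    a = a - a
    for q in a:
        n = a - q
        q = print(q)
    if 13 == a >= v:
        q = q - a % q
        n = v
    a = 6
    for p in n:
        handle(26)
        if a >= 19:
            continue
    record(20)
    return 37

20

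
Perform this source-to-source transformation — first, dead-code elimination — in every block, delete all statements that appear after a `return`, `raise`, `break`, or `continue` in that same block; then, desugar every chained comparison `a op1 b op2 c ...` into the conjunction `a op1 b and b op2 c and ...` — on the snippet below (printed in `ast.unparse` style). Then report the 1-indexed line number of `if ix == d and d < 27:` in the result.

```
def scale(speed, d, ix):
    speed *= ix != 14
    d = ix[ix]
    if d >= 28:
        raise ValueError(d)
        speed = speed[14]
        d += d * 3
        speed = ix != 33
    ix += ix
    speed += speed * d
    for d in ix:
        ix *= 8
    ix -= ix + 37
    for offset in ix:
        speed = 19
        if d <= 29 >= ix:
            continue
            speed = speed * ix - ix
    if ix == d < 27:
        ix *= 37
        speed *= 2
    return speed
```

Transformed code:
def scale(speed, d, ix):
    speed *= ix != 14
    d = ix[ix]
    if d >= 28:
        raise ValueError(d)
    ix += ix
    speed += speed * d
    for d in ix:
        ix *= 8
    ix -= ix + 37
    for offset in ix:
        speed = 19
        if d <= 29 and 29 >= ix:
            continue
    if ix == d and d < 27:
        ix *= 37
        speed *= 2
    return speed

15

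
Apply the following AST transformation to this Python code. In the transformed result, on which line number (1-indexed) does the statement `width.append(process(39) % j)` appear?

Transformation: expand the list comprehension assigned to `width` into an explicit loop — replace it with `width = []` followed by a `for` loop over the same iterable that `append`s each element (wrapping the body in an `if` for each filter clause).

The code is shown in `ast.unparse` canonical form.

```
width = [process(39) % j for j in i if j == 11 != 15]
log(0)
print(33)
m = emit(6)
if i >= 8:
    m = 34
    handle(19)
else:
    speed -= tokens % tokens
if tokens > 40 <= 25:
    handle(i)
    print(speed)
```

4

Transformed code:
width = []
for j in i:
    if j == 11 != 15:
        width.append(process(39) % j)
log(0)
print(33)
m = emit(6)
if i >= 8:
    m = 34
    handle(19)
else:
    speed -= tokens % tokens
if tokens > 40 <= 25:
    handle(i)
    print(speed)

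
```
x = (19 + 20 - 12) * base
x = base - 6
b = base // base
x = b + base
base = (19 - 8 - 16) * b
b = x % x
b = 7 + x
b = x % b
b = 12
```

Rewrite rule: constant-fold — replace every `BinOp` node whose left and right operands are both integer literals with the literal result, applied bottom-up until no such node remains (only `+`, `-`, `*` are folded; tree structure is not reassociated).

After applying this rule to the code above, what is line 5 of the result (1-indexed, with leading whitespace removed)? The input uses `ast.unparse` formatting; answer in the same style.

Transformed code:
x = 27 * base
x = base - 6
b = base // base
x = b + base
base = -5 * b
b = x % x
b = 7 + x
b = x % b
b = 12

base = -5 * b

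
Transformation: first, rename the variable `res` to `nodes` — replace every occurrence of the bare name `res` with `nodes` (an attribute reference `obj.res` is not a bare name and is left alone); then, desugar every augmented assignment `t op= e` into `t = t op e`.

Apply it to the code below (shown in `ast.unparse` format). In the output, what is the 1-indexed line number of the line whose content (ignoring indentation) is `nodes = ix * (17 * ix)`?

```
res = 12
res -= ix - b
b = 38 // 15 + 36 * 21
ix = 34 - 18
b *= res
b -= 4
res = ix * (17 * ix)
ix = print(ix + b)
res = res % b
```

Transformed code:
nodes = 12
nodes = nodes - (ix - b)
b = 38 // 15 + 36 * 21
ix = 34 - 18
b = b * nodes
b = b - 4
nodes = ix * (17 * ix)
ix = print(ix + b)
nodes = nodes % b

7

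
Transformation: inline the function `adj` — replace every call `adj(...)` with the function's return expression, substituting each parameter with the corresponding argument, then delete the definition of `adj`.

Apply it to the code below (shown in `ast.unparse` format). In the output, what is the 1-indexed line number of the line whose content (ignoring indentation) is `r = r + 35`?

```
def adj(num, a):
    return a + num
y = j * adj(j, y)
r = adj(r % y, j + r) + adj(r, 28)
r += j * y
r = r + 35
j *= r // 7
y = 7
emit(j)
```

Transformed code:
y = j * (y + j)
r = j + r + r % y + (28 + r)
r += j * y
r = r + 35
j *= r // 7
y = 7
emit(j)

4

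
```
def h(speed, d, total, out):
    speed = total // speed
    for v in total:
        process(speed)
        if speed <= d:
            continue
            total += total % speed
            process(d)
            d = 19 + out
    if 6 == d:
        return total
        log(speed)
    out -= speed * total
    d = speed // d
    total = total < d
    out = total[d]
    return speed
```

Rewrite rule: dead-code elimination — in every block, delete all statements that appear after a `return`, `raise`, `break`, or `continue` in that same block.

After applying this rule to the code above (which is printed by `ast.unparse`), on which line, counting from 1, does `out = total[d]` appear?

12

Transformed code:
def h(speed, d, total, out):
    speed = total // speed
    for v in total:
        process(speed)
        if speed <= d:
            continue
    if 6 == d:
        return total
    out -= speed * total
    d = speed // d
    total = total < d
    out = total[d]
    return speed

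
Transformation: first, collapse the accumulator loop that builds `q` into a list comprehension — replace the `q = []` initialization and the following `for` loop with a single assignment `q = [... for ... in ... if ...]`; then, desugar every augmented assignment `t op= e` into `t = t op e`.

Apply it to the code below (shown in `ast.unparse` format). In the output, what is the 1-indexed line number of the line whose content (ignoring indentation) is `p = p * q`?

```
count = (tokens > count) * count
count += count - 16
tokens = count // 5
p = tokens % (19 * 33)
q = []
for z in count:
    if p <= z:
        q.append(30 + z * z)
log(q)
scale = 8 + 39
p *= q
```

Transformed code:
count = (tokens > count) * count
count = count + (count - 16)
tokens = count // 5
p = tokens % (19 * 33)
q = [30 + z * z for z in count if p <= z]
log(q)
scale = 8 + 39
p = p * q

8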